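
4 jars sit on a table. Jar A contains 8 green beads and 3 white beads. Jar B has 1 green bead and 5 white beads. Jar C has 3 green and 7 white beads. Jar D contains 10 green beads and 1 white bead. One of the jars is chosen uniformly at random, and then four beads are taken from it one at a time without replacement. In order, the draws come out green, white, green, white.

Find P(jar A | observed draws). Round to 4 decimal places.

Under each hypothesis, the probability of the observed sequence is: P(data | jar A) = (8/11)(3/10)(7/9)(2/8) = 0.042424; P(data | jar B) = (1/6)(5/5)(0/4) = 0; P(data | jar C) = (3/10)(7/9)(2/8)(6/7) = 0.05; P(data | jar D) = (10/11)(1/10)(9/9)(0/8) = 0.
Weighting by the prior gives 1/4 · 0.042424 = 0.010606, 1/4 · 0 = 0, 1/4 · 0.05 = 0.0125, 1/4 · 0 = 0; summing to 0.023106.
By Bayes' rule, P(jar A | data) = (0.010606) / (0.023106) = 0.45902.

0.4590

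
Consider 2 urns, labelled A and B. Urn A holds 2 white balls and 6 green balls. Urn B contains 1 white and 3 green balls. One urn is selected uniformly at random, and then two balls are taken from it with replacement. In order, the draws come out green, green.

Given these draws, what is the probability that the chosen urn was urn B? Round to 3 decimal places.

0.500

For each hypothesis, P(data | H) works out to: P(data | urn A) = (6/8)(6/8) = 9/16; P(data | urn B) = (3/4)(3/4) = 9/16.
Multiplying each by its prior: 1/2 · 9/16 = 9/32, 1/2 · 9/16 = 9/32; summing to 9/16.
By Bayes' rule, P(urn B | data) = (9/32) / (9/16) = 1/2.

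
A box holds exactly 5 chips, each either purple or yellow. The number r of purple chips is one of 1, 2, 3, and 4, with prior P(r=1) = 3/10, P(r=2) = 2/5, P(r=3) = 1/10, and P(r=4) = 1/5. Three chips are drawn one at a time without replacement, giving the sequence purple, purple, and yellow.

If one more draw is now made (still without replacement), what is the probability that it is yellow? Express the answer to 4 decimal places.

0.5000

The likelihood of the observed sequence under each hypothesis: P(data | r = 1) = (1/5)(0/4) = 0; P(data | r = 2) = (2/5)(1/4)(3/3) = 1/10; P(data | r = 3) = (3/5)(2/4)(2/3) = 1/5; P(data | r = 4) = (4/5)(3/4)(1/3) = 1/5.
Weighting by the prior gives 3/10 · 0 = 0, 2/5 · 1/10 = 1/25, 1/10 · 1/5 = 1/50, 1/5 · 1/5 = 1/25; summing to 1/10.
Normalising, the posterior is P(r = 1 | data) = 0, P(r = 2 | data) = 2/5, P(r = 3 | data) = 1/5, P(r = 4 | data) = 2/5.
So P(yellow next | data) = Σ P(yellow next | H) P(H | data) = (1)(2/5) + (1/2)(1/5) + (0)(2/5) = 1/2.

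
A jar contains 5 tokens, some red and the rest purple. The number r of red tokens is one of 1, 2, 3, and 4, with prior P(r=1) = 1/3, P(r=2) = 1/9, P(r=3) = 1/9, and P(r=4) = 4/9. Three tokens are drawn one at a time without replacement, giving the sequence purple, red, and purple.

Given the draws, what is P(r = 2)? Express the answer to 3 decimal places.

0.222

For each hypothesis, P(data | H) works out to: P(data | r = 1) = (4/5)(1/4)(3/3) = 1/5; P(data | r = 2) = (3/5)(2/4)(2/3) = 1/5; P(data | r = 3) = (2/5)(3/4)(1/3) = 1/10; P(data | r = 4) = (1/5)(4/4)(0/3) = 0.
The prior-weighted likelihoods are 1/3 · 1/5 = 1/15, 1/9 · 1/5 = 1/45, 1/9 · 1/10 = 1/90, 4/9 · 0 = 0; summing to 1/10.
By Bayes' rule, P(r = 2 | data) = (1/45) / (1/10) = 2/9.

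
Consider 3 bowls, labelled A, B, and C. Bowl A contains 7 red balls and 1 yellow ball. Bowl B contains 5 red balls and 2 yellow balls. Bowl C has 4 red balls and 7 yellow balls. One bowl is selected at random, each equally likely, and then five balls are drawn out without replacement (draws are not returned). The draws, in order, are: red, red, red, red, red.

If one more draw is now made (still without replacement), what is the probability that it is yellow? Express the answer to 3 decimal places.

0.408

For each hypothesis, P(data | H) works out to: P(data | bowl A) = (7/8)(6/7)(5/6)(4/5)(3/4) = 3/8; P(data | bowl B) = (5/7)(4/6)(3/5)(2/4)(1/3) = 1/21; P(data | bowl C) = (4/11)(3/10)(2/9)(1/8)(0/7) = 0.
The prior-weighted likelihoods are 1/3 · 3/8 = 1/8, 1/3 · 1/21 = 1/63, 1/3 · 0 = 0; these sum to 71/504.
Dividing through by the total gives posterior P(bowl A | data) = 63/71, P(bowl B | data) = 8/71, P(bowl C | data) = 0.
So P(yellow next | data) = Σ P(yellow next | H) P(H | data) = (1/3)(63/71) + (1)(8/71) = 29/71.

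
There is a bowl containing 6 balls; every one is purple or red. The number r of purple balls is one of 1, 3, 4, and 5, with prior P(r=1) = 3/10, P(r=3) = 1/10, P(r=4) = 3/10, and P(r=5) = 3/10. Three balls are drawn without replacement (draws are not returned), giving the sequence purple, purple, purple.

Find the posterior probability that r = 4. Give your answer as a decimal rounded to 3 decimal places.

Compute the likelihood of the observed sequence for each case: P(data | r = 1) = (1/6)(0/5) = 0; P(data | r = 3) = (3/6)(2/5)(1/4) = 1/20; P(data | r = 4) = (4/6)(3/5)(2/4) = 1/5; P(data | r = 5) = (5/6)(4/5)(3/4) = 1/2.
Multiplying each by its prior: 3/10 · 0 = 0, 1/10 · 1/20 = 1/200, 3/10 · 1/5 = 3/50, 3/10 · 1/2 = 3/20; with total 43/200.
Hence P(r = 4 | data) = (3/50) / (43/200) = 12/43.

0.279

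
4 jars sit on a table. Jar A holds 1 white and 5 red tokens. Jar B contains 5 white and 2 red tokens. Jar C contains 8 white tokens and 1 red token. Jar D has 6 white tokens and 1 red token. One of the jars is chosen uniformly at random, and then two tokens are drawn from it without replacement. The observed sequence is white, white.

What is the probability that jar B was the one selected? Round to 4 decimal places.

0.2419

For each hypothesis, P(data | H) works out to: P(data | jar A) = (1/6)(0/5) = 0; P(data | jar B) = (5/7)(4/6) = 10/21; P(data | jar C) = (8/9)(7/8) = 7/9; P(data | jar D) = (6/7)(5/6) = 5/7.
Weighting by the prior gives 1/4 · 0 = 0, 1/4 · 10/21 = 5/42, 1/4 · 7/9 = 7/36, 1/4 · 5/7 = 5/28; these sum to 31/63.
Therefore the posterior P(jar B | data) = (5/42) / (31/63) = 15/62.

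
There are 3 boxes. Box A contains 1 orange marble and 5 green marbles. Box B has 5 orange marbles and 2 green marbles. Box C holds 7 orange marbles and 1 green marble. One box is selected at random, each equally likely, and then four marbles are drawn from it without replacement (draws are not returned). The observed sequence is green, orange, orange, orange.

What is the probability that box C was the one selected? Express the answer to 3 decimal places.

For each hypothesis, P(data | H) works out to: P(data | box A) = (5/6)(1/5)(0/4) = 0; P(data | box B) = (2/7)(5/6)(4/5)(3/4) = 1/7; P(data | box C) = (1/8)(7/7)(6/6)(5/5) = 1/8.
The prior-weighted likelihoods are 1/3 · 0 = 0, 1/3 · 1/7 = 1/21, 1/3 · 1/8 = 1/24; summing to 5/56.
Hence P(box C | data) = (1/24) / (5/56) = 7/15.

0.467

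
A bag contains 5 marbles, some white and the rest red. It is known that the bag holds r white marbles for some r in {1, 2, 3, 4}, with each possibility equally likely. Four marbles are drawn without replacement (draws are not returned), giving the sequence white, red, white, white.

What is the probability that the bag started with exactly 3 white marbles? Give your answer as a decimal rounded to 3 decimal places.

0.333

Under each hypothesis, the probability of the observed sequence is: P(data | r = 1) = (1/5)(4/4)(0/3) = 0; P(data | r = 2) = (2/5)(3/4)(1/3)(0/2) = 0; P(data | r = 3) = (3/5)(2/4)(2/3)(1/2) = 1/10; P(data | r = 4) = (4/5)(1/4)(3/3)(2/2) = 1/5.
Multiplying each by its prior: 1/4 · 0 = 0, 1/4 · 0 = 0, 1/4 · 1/10 = 1/40, 1/4 · 1/5 = 1/20; these sum to 3/40.
By Bayes' rule, P(r = 3 | data) = (1/40) / (3/40) = 1/3.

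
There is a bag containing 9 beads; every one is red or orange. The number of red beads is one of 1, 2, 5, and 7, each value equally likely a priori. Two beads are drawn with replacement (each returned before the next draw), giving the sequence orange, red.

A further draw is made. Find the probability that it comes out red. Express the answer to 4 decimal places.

0.4643

Under each hypothesis, the probability of the observed sequence is: P(data | r = 1) = (8/9)(1/9) = 8/81; P(data | r = 2) = (7/9)(2/9) = 14/81; P(data | r = 5) = (4/9)(5/9) = 20/81; P(data | r = 7) = (2/9)(7/9) = 14/81.
The prior-weighted likelihoods are 1/4 · 8/81 = 2/81, 1/4 · 14/81 = 7/162, 1/4 · 20/81 = 5/81, 1/4 · 14/81 = 7/162; summing to 14/81.
Dividing through by the total gives posterior P(r = 1 | data) = 1/7, P(r = 2 | data) = 1/4, P(r = 5 | data) = 5/14, P(r = 7 | data) = 1/4.
The predictive probability is P(red next | data) = (1/9)(1/7) + (2/9)(1/4) + (5/9)(5/14) + (7/9)(1/4) = 13/28.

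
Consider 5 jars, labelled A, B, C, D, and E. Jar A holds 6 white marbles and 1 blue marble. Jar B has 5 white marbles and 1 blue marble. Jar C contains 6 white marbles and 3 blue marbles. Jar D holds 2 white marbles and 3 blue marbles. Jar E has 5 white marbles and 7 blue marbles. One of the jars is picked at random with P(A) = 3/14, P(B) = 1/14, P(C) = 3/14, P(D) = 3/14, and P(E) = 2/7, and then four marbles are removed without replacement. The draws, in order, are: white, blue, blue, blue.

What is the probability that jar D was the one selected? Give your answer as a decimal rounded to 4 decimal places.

0.4353

Under each hypothesis, the probability of the observed sequence is: P(data | jar A) = (6/7)(1/6)(0/5) = 0; P(data | jar B) = (5/6)(1/5)(0/4) = 0; P(data | jar C) = (6/9)(3/8)(2/7)(1/6) = 0.011905; P(data | jar D) = (2/5)(3/4)(2/3)(1/2) = 0.1; P(data | jar E) = (5/12)(7/11)(6/10)(5/9) = 0.088384.
Multiplying each by its prior: 3/14 · 0 = 0, 1/14 · 0 = 0, 3/14 · 0.011905 = 0.002551, 3/14 · 0.1 = 0.021429, 2/7 · 0.088384 = 0.025253; summing to 0.049232.
Hence P(jar D | data) = (0.021429) / (0.049232) = 0.43526.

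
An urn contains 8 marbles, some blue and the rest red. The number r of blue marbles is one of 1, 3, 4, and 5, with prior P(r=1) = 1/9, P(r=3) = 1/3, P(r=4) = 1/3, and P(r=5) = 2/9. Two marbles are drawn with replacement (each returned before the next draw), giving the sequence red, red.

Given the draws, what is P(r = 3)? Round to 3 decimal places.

The likelihood of the observed sequence under each hypothesis: P(data | r = 1) = (7/8)(7/8) = 49/64; P(data | r = 3) = (5/8)(5/8) = 25/64; P(data | r = 4) = (4/8)(4/8) = 1/4; P(data | r = 5) = (3/8)(3/8) = 9/64.
Multiplying each by its prior: 1/9 · 49/64 = 49/576, 1/3 · 25/64 = 25/192, 1/3 · 1/4 = 1/12, 2/9 · 9/64 = 1/32; with total 95/288.
By Bayes' rule, P(r = 3 | data) = (25/192) / (95/288) = 15/38.

0.395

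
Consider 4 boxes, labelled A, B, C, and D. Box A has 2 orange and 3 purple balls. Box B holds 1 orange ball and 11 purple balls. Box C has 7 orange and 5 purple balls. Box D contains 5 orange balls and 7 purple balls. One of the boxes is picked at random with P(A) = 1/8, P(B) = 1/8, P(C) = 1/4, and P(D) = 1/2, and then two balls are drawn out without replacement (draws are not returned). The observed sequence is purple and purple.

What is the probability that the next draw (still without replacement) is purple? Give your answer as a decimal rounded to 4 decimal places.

0.5822

The likelihood of the observed sequence under each hypothesis: P(data | box A) = (3/5)(2/4) = 3/10; P(data | box B) = (11/12)(10/11) = 5/6; P(data | box C) = (5/12)(4/11) = 5/33; P(data | box D) = (7/12)(6/11) = 7/22.
Multiplying each by its prior: 1/8 · 3/10 = 3/80, 1/8 · 5/6 = 5/48, 1/4 · 5/33 = 5/132, 1/2 · 7/22 = 7/44; with total 149/440.
The posterior is then P(box A | data) = 33/298, P(box B | data) = 275/894, P(box C | data) = 50/447, P(box D | data) = 70/149.
So P(purple next | data) = Σ P(purple next | H) P(H | data) = (1/3)(33/298) + (9/10)(275/894) + (3/10)(50/447) + (1/2)(70/149) = 347/596.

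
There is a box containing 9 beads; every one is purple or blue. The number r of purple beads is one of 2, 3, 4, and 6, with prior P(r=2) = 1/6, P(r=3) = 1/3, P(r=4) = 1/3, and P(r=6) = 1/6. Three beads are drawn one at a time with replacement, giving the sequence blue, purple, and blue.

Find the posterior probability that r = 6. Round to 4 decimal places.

For each hypothesis, P(data | H) works out to: P(data | r = 2) = (7/9)(2/9)(7/9) = 0.13443; P(data | r = 3) = (6/9)(3/9)(6/9) = 0.14815; P(data | r = 4) = (5/9)(4/9)(5/9) = 0.13717; P(data | r = 6) = (3/9)(6/9)(3/9) = 0.074074.
The prior-weighted likelihoods are 1/6 · 0.13443 = 0.022405, 1/3 · 0.14815 = 0.049383, 1/3 · 0.13717 = 0.045725, 1/6 · 0.074074 = 0.012346; these sum to 0.12986.
Hence P(r = 6 | data) = (0.012346) / (0.12986) = 0.09507.

0.0951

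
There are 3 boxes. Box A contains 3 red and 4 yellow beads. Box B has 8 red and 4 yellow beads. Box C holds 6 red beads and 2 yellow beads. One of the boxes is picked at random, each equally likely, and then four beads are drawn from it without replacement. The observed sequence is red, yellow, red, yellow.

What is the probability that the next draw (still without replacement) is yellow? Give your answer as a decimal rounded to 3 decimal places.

For each hypothesis, P(data | H) works out to: P(data | box A) = (3/7)(4/6)(2/5)(3/4) = 0.085714; P(data | box B) = (8/12)(4/11)(7/10)(3/9) = 0.056566; P(data | box C) = (6/8)(2/7)(5/6)(1/5) = 0.035714.
Weighting by the prior gives 1/3 · 0.085714 = 0.028571, 1/3 · 0.056566 = 0.018855, 1/3 · 0.035714 = 0.011905; with total 0.059331.
Normalising, the posterior is P(box A | data) = 0.48156, P(box B | data) = 0.31779, P(box C | data) = 0.20065.
Averaging over the posterior, P(yellow next | data) = (2/3)(0.48156) + (1/4)(0.31779) + (0)(0.20065) = 0.40049.

0.400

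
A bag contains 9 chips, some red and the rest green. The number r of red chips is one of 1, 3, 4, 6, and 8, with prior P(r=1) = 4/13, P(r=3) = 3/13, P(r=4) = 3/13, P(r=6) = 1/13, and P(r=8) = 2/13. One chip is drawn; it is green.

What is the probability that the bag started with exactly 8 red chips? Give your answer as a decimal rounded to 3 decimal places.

0.029

The likelihood of this draw under each hypothesis: P(data | r = 1) = (8/9) = 8/9; P(data | r = 3) = (6/9) = 2/3; P(data | r = 4) = (5/9) = 5/9; P(data | r = 6) = (3/9) = 1/3; P(data | r = 8) = (1/9) = 1/9.
Multiplying each by its prior: 4/13 · 8/9 = 32/117, 3/13 · 2/3 = 2/13, 3/13 · 5/9 = 5/39, 1/13 · 1/3 = 1/39, 2/13 · 1/9 = 2/117; these sum to 70/117.
So P(r = 8 | data) = (2/117) / (70/117) = 1/35.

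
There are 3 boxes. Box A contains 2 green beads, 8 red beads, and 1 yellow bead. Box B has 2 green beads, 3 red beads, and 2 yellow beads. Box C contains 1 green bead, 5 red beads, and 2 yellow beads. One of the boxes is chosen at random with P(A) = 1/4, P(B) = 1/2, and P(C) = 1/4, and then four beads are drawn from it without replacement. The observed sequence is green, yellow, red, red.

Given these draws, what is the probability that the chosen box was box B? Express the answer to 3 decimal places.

The likelihood of the observed sequence under each hypothesis: P(data | box A) = (2/11)(1/10)(8/9)(7/8) = 0.014141; P(data | box B) = (2/7)(2/6)(3/5)(2/4) = 0.028571; P(data | box C) = (1/8)(2/7)(5/6)(4/5) = 0.02381.
The prior-weighted likelihoods are 1/4 · 0.014141 = 0.0035354, 1/2 · 0.028571 = 0.014286, 1/4 · 0.02381 = 0.0059524; these sum to 0.023773.
By Bayes' rule, P(box B | data) = (0.014286) / (0.023773) = 0.60091.

0.601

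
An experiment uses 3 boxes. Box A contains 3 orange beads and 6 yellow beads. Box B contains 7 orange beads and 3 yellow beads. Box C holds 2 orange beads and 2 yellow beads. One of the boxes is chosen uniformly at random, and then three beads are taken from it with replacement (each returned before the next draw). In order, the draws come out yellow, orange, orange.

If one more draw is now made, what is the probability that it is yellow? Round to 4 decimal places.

Compute the likelihood of the observed sequence for each case: P(data | box A) = (6/9)(3/9)(3/9) = 0.074074; P(data | box B) = (3/10)(7/10)(7/10) = 0.147; P(data | box C) = (2/4)(2/4)(2/4) = 0.125.
The prior-weighted likelihoods are 1/3 · 0.074074 = 0.024691, 1/3 · 0.147 = 0.049, 1/3 · 0.125 = 0.041667; summing to 0.11536.
Normalising, the posterior is P(box A | data) = 0.21404, P(box B | data) = 0.42476, P(box C | data) = 0.36119.
Averaging over the posterior, P(yellow next | data) = (2/3)(0.21404) + (3/10)(0.42476) + (1/2)(0.36119) = 0.45072.

0.4507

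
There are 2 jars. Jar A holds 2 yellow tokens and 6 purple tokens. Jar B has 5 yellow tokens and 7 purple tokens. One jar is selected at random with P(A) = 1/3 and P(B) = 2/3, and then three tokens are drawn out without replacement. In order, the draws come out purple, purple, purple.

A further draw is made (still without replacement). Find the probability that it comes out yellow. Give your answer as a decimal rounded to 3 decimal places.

0.473

For each hypothesis, P(data | H) works out to: P(data | jar A) = (6/8)(5/7)(4/6) = 5/14; P(data | jar B) = (7/12)(6/11)(5/10) = 7/44.
Multiplying each by its prior: 1/3 · 5/14 = 5/42, 2/3 · 7/44 = 7/66; with total 52/231.
The posterior is then P(jar A | data) = 55/104, P(jar B | data) = 49/104.
The predictive probability is P(yellow next | data) = (2/5)(55/104) + (5/9)(49/104) = 443/936.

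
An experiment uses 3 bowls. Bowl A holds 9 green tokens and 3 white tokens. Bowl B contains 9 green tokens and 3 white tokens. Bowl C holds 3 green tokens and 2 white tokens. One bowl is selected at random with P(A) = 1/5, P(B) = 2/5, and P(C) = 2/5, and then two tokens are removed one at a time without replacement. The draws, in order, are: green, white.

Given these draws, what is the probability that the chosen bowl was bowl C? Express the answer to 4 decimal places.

For each hypothesis, P(data | H) works out to: P(data | bowl A) = (9/12)(3/11) = 0.20455; P(data | bowl B) = (9/12)(3/11) = 0.20455; P(data | bowl C) = (3/5)(2/4) = 0.3.
The prior-weighted likelihoods are 1/5 · 0.20455 = 0.040909, 2/5 · 0.20455 = 0.081818, 2/5 · 0.3 = 0.12; these sum to 0.24273.
Hence P(bowl C | data) = (0.12) / (0.24273) = 0.49438.

0.4944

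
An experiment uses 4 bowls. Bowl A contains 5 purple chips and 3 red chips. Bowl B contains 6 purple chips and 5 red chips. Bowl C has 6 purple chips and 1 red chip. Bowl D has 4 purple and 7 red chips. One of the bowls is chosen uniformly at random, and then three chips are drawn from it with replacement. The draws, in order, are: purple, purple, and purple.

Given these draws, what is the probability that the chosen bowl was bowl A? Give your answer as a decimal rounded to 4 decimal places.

0.2252

Under each hypothesis, the probability of the observed sequence is: P(data | bowl A) = (5/8)(5/8)(5/8) = 0.24414; P(data | bowl B) = (6/11)(6/11)(6/11) = 0.16228; P(data | bowl C) = (6/7)(6/7)(6/7) = 0.62974; P(data | bowl D) = (4/11)(4/11)(4/11) = 0.048084.
Multiplying each by its prior: 1/4 · 0.24414 = 0.061035, 1/4 · 0.16228 = 0.040571, 1/4 · 0.62974 = 0.15743, 1/4 · 0.048084 = 0.012021; summing to 0.27106.
So P(bowl A | data) = (0.061035) / (0.27106) = 0.22517.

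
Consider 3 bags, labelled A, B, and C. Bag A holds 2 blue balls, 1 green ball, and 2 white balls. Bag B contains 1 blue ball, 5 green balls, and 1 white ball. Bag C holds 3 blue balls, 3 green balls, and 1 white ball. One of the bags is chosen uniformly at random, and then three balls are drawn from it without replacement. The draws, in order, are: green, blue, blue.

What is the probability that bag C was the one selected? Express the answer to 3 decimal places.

The likelihood of the observed sequence under each hypothesis: P(data | bag A) = (1/5)(2/4)(1/3) = 1/30; P(data | bag B) = (5/7)(1/6)(0/5) = 0; P(data | bag C) = (3/7)(3/6)(2/5) = 3/35.
Multiplying each by its prior: 1/3 · 1/30 = 1/90, 1/3 · 0 = 0, 1/3 · 3/35 = 1/35; these sum to 5/126.
Therefore the posterior P(bag C | data) = (1/35) / (5/126) = 18/25.

0.720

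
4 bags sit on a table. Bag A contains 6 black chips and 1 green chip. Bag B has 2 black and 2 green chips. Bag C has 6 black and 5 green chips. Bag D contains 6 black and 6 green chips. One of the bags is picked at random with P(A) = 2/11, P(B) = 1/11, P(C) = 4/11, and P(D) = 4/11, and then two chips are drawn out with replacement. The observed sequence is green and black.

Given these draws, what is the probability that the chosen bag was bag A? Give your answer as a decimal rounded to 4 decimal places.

For each hypothesis, P(data | H) works out to: P(data | bag A) = (1/7)(6/7) = 0.12245; P(data | bag B) = (2/4)(2/4) = 0.25; P(data | bag C) = (5/11)(6/11) = 0.24793; P(data | bag D) = (6/12)(6/12) = 0.25.
Weighting by the prior gives 2/11 · 0.12245 = 0.022263, 1/11 · 0.25 = 0.022727, 4/11 · 0.24793 = 0.090158, 4/11 · 0.25 = 0.090909; these sum to 0.22606.
Therefore the posterior P(bag A | data) = (0.022263) / (0.22606) = 0.098486.

0.0985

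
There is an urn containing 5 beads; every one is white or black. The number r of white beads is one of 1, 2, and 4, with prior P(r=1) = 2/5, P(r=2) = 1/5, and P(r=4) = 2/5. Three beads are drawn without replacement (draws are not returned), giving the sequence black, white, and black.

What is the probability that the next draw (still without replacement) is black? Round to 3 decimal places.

For each hypothesis, P(data | H) works out to: P(data | r = 1) = (4/5)(1/4)(3/3) = 1/5; P(data | r = 2) = (3/5)(2/4)(2/3) = 1/5; P(data | r = 4) = (1/5)(4/4)(0/3) = 0.
Multiplying each by its prior: 2/5 · 1/5 = 2/25, 1/5 · 1/5 = 1/25, 2/5 · 0 = 0; these sum to 3/25.
The posterior is then P(r = 1 | data) = 2/3, P(r = 2 | data) = 1/3, P(r = 4 | data) = 0.
So P(black next | data) = Σ P(black next | H) P(H | data) = (1)(2/3) + (1/2)(1/3) = 5/6.

0.833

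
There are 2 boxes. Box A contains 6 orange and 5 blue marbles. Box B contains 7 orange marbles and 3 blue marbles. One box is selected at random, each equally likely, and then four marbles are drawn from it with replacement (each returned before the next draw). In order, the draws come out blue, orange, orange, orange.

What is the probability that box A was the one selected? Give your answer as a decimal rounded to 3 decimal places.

0.418

For each hypothesis, P(data | H) works out to: P(data | box A) = (5/11)(6/11)(6/11)(6/11) = 0.073765; P(data | box B) = (3/10)(7/10)(7/10)(7/10) = 0.1029.
Weighting by the prior gives 1/2 · 0.073765 = 0.036883, 1/2 · 0.1029 = 0.05145; these sum to 0.088333.
By Bayes' rule, P(box A | data) = (0.036883) / (0.088333) = 0.41754.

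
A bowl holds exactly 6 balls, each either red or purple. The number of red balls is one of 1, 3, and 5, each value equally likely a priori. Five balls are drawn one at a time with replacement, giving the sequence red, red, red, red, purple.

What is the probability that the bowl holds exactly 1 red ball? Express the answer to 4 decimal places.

The likelihood of the observed sequence under each hypothesis: P(data | r = 1) = (1/6)(1/6)(1/6)(1/6)(5/6) = 0.000643; P(data | r = 3) = (3/6)(3/6)(3/6)(3/6)(3/6) = 0.03125; P(data | r = 5) = (5/6)(5/6)(5/6)(5/6)(1/6) = 0.080376.
Multiplying each by its prior: 1/3 · 0.000643 = 0.00021433, 1/3 · 0.03125 = 0.010417, 1/3 · 0.080376 = 0.026792; summing to 0.037423.
Hence P(r = 1 | data) = (0.00021433) / (0.037423) = 0.0057274.

0.0057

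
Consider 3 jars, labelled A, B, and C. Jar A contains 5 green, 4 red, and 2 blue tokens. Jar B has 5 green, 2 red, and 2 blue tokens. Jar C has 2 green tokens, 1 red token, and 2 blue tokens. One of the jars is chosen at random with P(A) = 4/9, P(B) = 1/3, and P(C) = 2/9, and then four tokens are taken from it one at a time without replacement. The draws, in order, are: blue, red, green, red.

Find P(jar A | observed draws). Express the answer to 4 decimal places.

0.7534

For each hypothesis, P(data | H) works out to: P(data | jar A) = (2/11)(4/10)(5/9)(3/8) = 0.015152; P(data | jar B) = (2/9)(2/8)(5/7)(1/6) = 0.0066138; P(data | jar C) = (2/5)(1/4)(2/3)(0/2) = 0.
Multiplying each by its prior: 4/9 · 0.015152 = 0.006734, 1/3 · 0.0066138 = 0.0022046, 2/9 · 0 = 0; these sum to 0.0089386.
So P(jar A | data) = (0.006734) / (0.0089386) = 0.75336.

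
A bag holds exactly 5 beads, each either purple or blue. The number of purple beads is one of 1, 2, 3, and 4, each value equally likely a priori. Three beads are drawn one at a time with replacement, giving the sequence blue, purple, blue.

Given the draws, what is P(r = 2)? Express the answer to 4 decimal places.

0.3600

The likelihood of the observed sequence under each hypothesis: P(data | r = 1) = (4/5)(1/5)(4/5) = 16/125; P(data | r = 2) = (3/5)(2/5)(3/5) = 18/125; P(data | r = 3) = (2/5)(3/5)(2/5) = 12/125; P(data | r = 4) = (1/5)(4/5)(1/5) = 4/125.
Weighting by the prior gives 1/4 · 16/125 = 4/125, 1/4 · 18/125 = 9/250, 1/4 · 12/125 = 3/125, 1/4 · 4/125 = 1/125; with total 1/10.
Hence P(r = 2 | data) = (9/250) / (1/10) = 9/25.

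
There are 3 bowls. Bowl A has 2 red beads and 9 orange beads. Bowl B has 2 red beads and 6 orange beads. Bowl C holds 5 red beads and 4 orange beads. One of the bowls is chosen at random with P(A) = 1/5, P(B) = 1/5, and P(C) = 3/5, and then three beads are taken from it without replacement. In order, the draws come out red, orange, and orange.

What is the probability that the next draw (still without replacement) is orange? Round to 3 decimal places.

0.571

Compute the likelihood of the observed sequence for each case: P(data | bowl A) = (2/11)(9/10)(8/9) = 0.14545; P(data | bowl B) = (2/8)(6/7)(5/6) = 0.17857; P(data | bowl C) = (5/9)(4/8)(3/7) = 0.11905.
Weighting by the prior gives 1/5 · 0.14545 = 0.029091, 1/5 · 0.17857 = 0.035714, 3/5 · 0.11905 = 0.071429; with total 0.13623.
Normalising, the posterior is P(bowl A | data) = 0.21354, P(bowl B | data) = 0.26215, P(bowl C | data) = 0.52431.
The predictive probability is P(orange next | data) = (7/8)(0.21354) + (4/5)(0.26215) + (1/3)(0.52431) = 0.57134.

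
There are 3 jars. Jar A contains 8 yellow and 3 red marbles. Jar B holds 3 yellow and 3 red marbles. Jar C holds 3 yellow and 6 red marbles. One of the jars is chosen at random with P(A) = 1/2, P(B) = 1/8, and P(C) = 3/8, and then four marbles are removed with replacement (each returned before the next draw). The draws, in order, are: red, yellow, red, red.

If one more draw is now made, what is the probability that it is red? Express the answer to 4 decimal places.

0.5861

The likelihood of the observed sequence under each hypothesis: P(data | jar A) = (3/11)(8/11)(3/11)(3/11) = 0.014753; P(data | jar B) = (3/6)(3/6)(3/6)(3/6) = 0.0625; P(data | jar C) = (6/9)(3/9)(6/9)(6/9) = 0.098765.
The prior-weighted likelihoods are 1/2 · 0.014753 = 0.0073765, 1/8 · 0.0625 = 0.0078125, 3/8 · 0.098765 = 0.037037; with total 0.052226.
Normalising, the posterior is P(jar A | data) = 0.14124, P(jar B | data) = 0.14959, P(jar C | data) = 0.70917.
Averaging over the posterior, P(red next | data) = (3/11)(0.14124) + (1/2)(0.14959) + (2/3)(0.70917) = 0.58609.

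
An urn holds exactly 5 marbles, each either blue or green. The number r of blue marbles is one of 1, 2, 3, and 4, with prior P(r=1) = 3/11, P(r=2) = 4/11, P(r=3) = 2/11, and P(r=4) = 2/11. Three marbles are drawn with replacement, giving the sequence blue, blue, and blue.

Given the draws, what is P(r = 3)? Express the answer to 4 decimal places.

The likelihood of the observed sequence under each hypothesis: P(data | r = 1) = (1/5)(1/5)(1/5) = 0.008; P(data | r = 2) = (2/5)(2/5)(2/5) = 0.064; P(data | r = 3) = (3/5)(3/5)(3/5) = 0.216; P(data | r = 4) = (4/5)(4/5)(4/5) = 0.512.
Multiplying each by its prior: 3/11 · 0.008 = 0.0021818, 4/11 · 0.064 = 0.023273, 2/11 · 0.216 = 0.039273, 2/11 · 0.512 = 0.093091; summing to 0.15782.
By Bayes' rule, P(r = 3 | data) = (0.039273) / (0.15782) = 0.24885.

0.2488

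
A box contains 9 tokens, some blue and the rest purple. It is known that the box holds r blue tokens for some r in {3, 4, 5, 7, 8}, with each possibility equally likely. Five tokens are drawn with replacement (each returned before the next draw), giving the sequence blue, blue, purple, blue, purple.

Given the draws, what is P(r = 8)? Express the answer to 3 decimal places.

Compute the likelihood of the observed sequence for each case: P(data | r = 3) = (3/9)(3/9)(6/9)(3/9)(6/9) = 0.016461; P(data | r = 4) = (4/9)(4/9)(5/9)(4/9)(5/9) = 0.027096; P(data | r = 5) = (5/9)(5/9)(4/9)(5/9)(4/9) = 0.03387; P(data | r = 7) = (7/9)(7/9)(2/9)(7/9)(2/9) = 0.023235; P(data | r = 8) = (8/9)(8/9)(1/9)(8/9)(1/9) = 0.0086708.
The prior-weighted likelihoods are 1/5 · 0.016461 = 0.0032922, 1/5 · 0.027096 = 0.0054192, 1/5 · 0.03387 = 0.006774, 1/5 · 0.023235 = 0.004647, 1/5 · 0.0086708 = 0.0017342; with total 0.021867.
By Bayes' rule, P(r = 8 | data) = (0.0017342) / (0.021867) = 0.079306.

0.079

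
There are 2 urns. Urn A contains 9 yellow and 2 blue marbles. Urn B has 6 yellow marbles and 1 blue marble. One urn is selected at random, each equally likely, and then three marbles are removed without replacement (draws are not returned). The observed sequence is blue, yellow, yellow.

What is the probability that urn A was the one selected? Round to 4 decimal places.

The likelihood of the observed sequence under each hypothesis: P(data | urn A) = (2/11)(9/10)(8/9) = 8/55; P(data | urn B) = (1/7)(6/6)(5/5) = 1/7.
Weighting by the prior gives 1/2 · 8/55 = 4/55, 1/2 · 1/7 = 1/14; summing to 111/770.
So P(urn A | data) = (4/55) / (111/770) = 56/111.

0.5045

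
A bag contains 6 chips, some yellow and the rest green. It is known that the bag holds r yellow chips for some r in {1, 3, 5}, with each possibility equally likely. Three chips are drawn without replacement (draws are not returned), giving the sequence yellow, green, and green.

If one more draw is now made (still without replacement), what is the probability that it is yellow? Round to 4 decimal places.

Under each hypothesis, the probability of the observed sequence is: P(data | r = 1) = (1/6)(5/5)(4/4) = 1/6; P(data | r = 3) = (3/6)(3/5)(2/4) = 3/20; P(data | r = 5) = (5/6)(1/5)(0/4) = 0.
Weighting by the prior gives 1/3 · 1/6 = 1/18, 1/3 · 3/20 = 1/20, 1/3 · 0 = 0; with total 19/180.
Dividing through by the total gives posterior P(r = 1 | data) = 10/19, P(r = 3 | data) = 9/19, P(r = 5 | data) = 0.
Averaging over the posterior, P(yellow next | data) = (0)(10/19) + (2/3)(9/19) = 6/19.

0.3158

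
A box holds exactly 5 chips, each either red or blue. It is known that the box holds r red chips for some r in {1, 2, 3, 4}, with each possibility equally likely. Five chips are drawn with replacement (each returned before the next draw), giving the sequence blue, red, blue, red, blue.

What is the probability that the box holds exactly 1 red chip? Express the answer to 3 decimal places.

0.246

For each hypothesis, P(data | H) works out to: P(data | r = 1) = (4/5)(1/5)(4/5)(1/5)(4/5) = 0.02048; P(data | r = 2) = (3/5)(2/5)(3/5)(2/5)(3/5) = 0.03456; P(data | r = 3) = (2/5)(3/5)(2/5)(3/5)(2/5) = 0.02304; P(data | r = 4) = (1/5)(4/5)(1/5)(4/5)(1/5) = 0.00512.
Weighting by the prior gives 1/4 · 0.02048 = 0.00512, 1/4 · 0.03456 = 0.00864, 1/4 · 0.02304 = 0.00576, 1/4 · 0.00512 = 0.00128; with total 0.0208.
Therefore the posterior P(r = 1 | data) = (0.00512) / (0.0208) = 0.24615.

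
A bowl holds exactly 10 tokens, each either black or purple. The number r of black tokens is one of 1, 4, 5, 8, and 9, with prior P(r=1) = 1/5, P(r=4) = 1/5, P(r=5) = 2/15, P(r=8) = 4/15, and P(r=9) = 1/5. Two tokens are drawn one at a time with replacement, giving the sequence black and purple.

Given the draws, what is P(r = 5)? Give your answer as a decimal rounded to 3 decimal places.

Compute the likelihood of the observed sequence for each case: P(data | r = 1) = (1/10)(9/10) = 9/100; P(data | r = 4) = (4/10)(6/10) = 6/25; P(data | r = 5) = (5/10)(5/10) = 1/4; P(data | r = 8) = (8/10)(2/10) = 4/25; P(data | r = 9) = (9/10)(1/10) = 9/100.
Weighting by the prior gives 1/5 · 9/100 = 9/500, 1/5 · 6/25 = 6/125, 2/15 · 1/4 = 1/30, 4/15 · 4/25 = 16/375, 1/5 · 9/100 = 9/500; these sum to 4/25.
By Bayes' rule, P(r = 5 | data) = (1/30) / (4/25) = 5/24.

0.208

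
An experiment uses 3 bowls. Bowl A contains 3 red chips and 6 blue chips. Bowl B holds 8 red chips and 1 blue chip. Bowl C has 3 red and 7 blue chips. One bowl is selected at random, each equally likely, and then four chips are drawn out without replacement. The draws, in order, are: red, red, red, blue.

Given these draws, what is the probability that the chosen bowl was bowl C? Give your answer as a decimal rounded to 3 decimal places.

0.063

Under each hypothesis, the probability of the observed sequence is: P(data | bowl A) = (3/9)(2/8)(1/7)(6/6) = 0.011905; P(data | bowl B) = (8/9)(7/8)(6/7)(1/6) = 0.11111; P(data | bowl C) = (3/10)(2/9)(1/8)(7/7) = 0.0083333.
The prior-weighted likelihoods are 1/3 · 0.011905 = 0.0039683, 1/3 · 0.11111 = 0.037037, 1/3 · 0.0083333 = 0.0027778; summing to 0.043783.
By Bayes' rule, P(bowl C | data) = (0.0027778) / (0.043783) = 0.063444.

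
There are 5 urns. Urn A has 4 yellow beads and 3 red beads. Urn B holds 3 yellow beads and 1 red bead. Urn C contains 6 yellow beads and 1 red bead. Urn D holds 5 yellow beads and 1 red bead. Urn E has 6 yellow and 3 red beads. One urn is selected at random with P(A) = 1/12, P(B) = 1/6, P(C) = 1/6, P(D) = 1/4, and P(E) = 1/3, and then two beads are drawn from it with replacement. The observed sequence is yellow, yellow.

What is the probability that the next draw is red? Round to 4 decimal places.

0.2316

Under each hypothesis, the probability of the observed sequence is: P(data | urn A) = (4/7)(4/7) = 0.32653; P(data | urn B) = (3/4)(3/4) = 0.5625; P(data | urn C) = (6/7)(6/7) = 0.73469; P(data | urn D) = (5/6)(5/6) = 0.69444; P(data | urn E) = (6/9)(6/9) = 0.44444.
Multiplying each by its prior: 1/12 · 0.32653 = 0.027211, 1/6 · 0.5625 = 0.09375, 1/6 · 0.73469 = 0.12245, 1/4 · 0.69444 = 0.17361, 1/3 · 0.44444 = 0.14815; summing to 0.56517.
The posterior is then P(urn A | data) = 0.048146, P(urn B | data) = 0.16588, P(urn C | data) = 0.21666, P(urn D | data) = 0.30718, P(urn E | data) = 0.26213.
Averaging over the posterior, P(red next | data) = (3/7)(0.048146) + (1/4)(0.16588) + (1/7)(0.21666) + (1/6)(0.30718) + (1/3)(0.26213) = 0.23163.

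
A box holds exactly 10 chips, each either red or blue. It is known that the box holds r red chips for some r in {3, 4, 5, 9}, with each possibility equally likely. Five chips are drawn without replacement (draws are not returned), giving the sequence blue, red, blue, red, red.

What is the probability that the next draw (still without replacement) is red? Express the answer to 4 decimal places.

0.2873

Under each hypothesis, the probability of the observed sequence is: P(data | r = 3) = (7/10)(3/9)(6/8)(2/7)(1/6) = 0.0083333; P(data | r = 4) = (6/10)(4/9)(5/8)(3/7)(2/6) = 0.02381; P(data | r = 5) = (5/10)(5/9)(4/8)(4/7)(3/6) = 0.039683; P(data | r = 9) = (1/10)(9/9)(0/8) = 0.
Weighting by the prior gives 1/4 · 0.0083333 = 0.0020833, 1/4 · 0.02381 = 0.0059524, 1/4 · 0.039683 = 0.0099206, 1/4 · 0 = 0; with total 0.017956.
Normalising, the posterior is P(r = 3 | data) = 0.11602, P(r = 4 | data) = 0.33149, P(r = 5 | data) = 0.55249, P(r = 9 | data) = 0.
Averaging over the posterior, P(red next | data) = (0)(0.11602) + (1/5)(0.33149) + (2/5)(0.55249) = 0.28729.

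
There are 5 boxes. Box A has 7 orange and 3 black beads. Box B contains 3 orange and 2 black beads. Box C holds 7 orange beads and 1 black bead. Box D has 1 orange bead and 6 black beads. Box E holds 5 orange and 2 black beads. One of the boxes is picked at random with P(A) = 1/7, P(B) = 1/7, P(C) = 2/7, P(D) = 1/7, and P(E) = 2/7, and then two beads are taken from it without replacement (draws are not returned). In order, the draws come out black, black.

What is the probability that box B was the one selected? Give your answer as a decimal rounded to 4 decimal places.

For each hypothesis, P(data | H) works out to: P(data | box A) = (3/10)(2/9) = 1/15; P(data | box B) = (2/5)(1/4) = 1/10; P(data | box C) = (1/8)(0/7) = 0; P(data | box D) = (6/7)(5/6) = 5/7; P(data | box E) = (2/7)(1/6) = 1/21.
The prior-weighted likelihoods are 1/7 · 1/15 = 1/105, 1/7 · 1/10 = 1/70, 2/7 · 0 = 0, 1/7 · 5/7 = 5/49, 2/7 · 1/21 = 2/147; summing to 41/294.
Therefore the posterior P(box B | data) = (1/70) / (41/294) = 21/205.

0.1024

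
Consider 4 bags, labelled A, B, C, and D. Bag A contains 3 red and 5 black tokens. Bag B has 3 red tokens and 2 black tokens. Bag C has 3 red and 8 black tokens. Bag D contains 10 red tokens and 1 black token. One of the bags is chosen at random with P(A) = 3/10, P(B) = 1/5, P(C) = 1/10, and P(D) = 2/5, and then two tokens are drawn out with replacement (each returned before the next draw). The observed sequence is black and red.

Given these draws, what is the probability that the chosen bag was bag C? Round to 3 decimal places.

The likelihood of the observed sequence under each hypothesis: P(data | bag A) = (5/8)(3/8) = 0.23438; P(data | bag B) = (2/5)(3/5) = 0.24; P(data | bag C) = (8/11)(3/11) = 0.19835; P(data | bag D) = (1/11)(10/11) = 0.082645.
Multiplying each by its prior: 3/10 · 0.23438 = 0.070312, 1/5 · 0.24 = 0.048, 1/10 · 0.19835 = 0.019835, 2/5 · 0.082645 = 0.033058; with total 0.17121.
By Bayes' rule, P(bag C | data) = (0.019835) / (0.17121) = 0.11585.

0.116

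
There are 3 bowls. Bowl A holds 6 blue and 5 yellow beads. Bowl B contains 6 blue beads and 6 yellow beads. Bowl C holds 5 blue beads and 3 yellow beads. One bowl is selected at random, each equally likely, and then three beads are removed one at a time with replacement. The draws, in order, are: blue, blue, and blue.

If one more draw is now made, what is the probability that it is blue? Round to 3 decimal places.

For each hypothesis, P(data | H) works out to: P(data | bowl A) = (6/11)(6/11)(6/11) = 0.16228; P(data | bowl B) = (6/12)(6/12)(6/12) = 0.125; P(data | bowl C) = (5/8)(5/8)(5/8) = 0.24414.
Weighting by the prior gives 1/3 · 0.16228 = 0.054095, 1/3 · 0.125 = 0.041667, 1/3 · 0.24414 = 0.08138; with total 0.17714.
Dividing through by the total gives posterior P(bowl A | data) = 0.30538, P(bowl B | data) = 0.23522, P(bowl C | data) = 0.45941.
Averaging over the posterior, P(blue next | data) = (6/11)(0.30538) + (1/2)(0.23522) + (5/8)(0.45941) = 0.57131.

0.571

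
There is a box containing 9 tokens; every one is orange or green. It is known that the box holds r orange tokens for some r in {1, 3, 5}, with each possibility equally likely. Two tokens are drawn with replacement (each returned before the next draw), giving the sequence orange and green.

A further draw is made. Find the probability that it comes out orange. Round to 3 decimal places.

Under each hypothesis, the probability of the observed sequence is: P(data | r = 1) = (1/9)(8/9) = 8/81; P(data | r = 3) = (3/9)(6/9) = 2/9; P(data | r = 5) = (5/9)(4/9) = 20/81.
Multiplying each by its prior: 1/3 · 8/81 = 8/243, 1/3 · 2/9 = 2/27, 1/3 · 20/81 = 20/243; these sum to 46/243.
The posterior is then P(r = 1 | data) = 4/23, P(r = 3 | data) = 9/23, P(r = 5 | data) = 10/23.
So P(orange next | data) = Σ P(orange next | H) P(H | data) = (1/9)(4/23) + (1/3)(9/23) + (5/9)(10/23) = 9/23.

0.391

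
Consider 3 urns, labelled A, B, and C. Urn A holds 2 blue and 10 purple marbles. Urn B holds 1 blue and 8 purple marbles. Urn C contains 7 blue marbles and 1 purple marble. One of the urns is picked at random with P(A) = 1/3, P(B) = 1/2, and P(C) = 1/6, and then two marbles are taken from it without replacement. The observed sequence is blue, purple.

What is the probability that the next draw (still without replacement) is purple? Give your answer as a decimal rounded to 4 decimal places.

For each hypothesis, P(data | H) works out to: P(data | urn A) = (2/12)(10/11) = 5/33; P(data | urn B) = (1/9)(8/8) = 1/9; P(data | urn C) = (7/8)(1/7) = 1/8.
Weighting by the prior gives 1/3 · 5/33 = 5/99, 1/2 · 1/9 = 1/18, 1/6 · 1/8 = 1/48; with total 67/528.
Normalising, the posterior is P(urn A | data) = 80/201, P(urn B | data) = 88/201, P(urn C | data) = 11/67.
So P(purple next | data) = Σ P(purple next | H) P(H | data) = (9/10)(80/201) + (1)(88/201) + (0)(11/67) = 160/201.

0.7960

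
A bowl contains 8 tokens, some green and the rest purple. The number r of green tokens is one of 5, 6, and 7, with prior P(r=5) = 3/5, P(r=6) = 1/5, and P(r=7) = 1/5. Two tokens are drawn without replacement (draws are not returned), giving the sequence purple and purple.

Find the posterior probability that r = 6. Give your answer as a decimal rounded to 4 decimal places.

Compute the likelihood of the observed sequence for each case: P(data | r = 5) = (3/8)(2/7) = 3/28; P(data | r = 6) = (2/8)(1/7) = 1/28; P(data | r = 7) = (1/8)(0/7) = 0.
Multiplying each by its prior: 3/5 · 3/28 = 9/140, 1/5 · 1/28 = 1/140, 1/5 · 0 = 0; summing to 1/14.
Therefore the posterior P(r = 6 | data) = (1/140) / (1/14) = 1/10.

0.1000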